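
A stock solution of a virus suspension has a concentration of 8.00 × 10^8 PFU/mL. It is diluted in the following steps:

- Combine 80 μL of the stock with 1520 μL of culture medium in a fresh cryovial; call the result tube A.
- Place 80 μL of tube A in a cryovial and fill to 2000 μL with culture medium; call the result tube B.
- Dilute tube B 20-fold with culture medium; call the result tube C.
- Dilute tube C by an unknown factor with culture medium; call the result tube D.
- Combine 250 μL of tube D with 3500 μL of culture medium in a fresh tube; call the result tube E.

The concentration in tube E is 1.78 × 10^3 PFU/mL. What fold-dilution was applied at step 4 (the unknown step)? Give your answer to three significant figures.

3.00-fold

Step 1: 80 μL + 1520 μL = 1600 μL total → factor 1600/80 = 20
Step 2: 80 μL brought to 2000 μL → factor 2000/80 = 25
Step 3: 20-fold → factor 20
Step 4: unknown factor x
Step 5: 250 μL + 3500 μL = 3750 μL total → factor 3750/250 = 15
Product of known-step factors = 1.5 × 10^5
Overall factor = 8.00 × 10^8 PFU/mL / (1.78 × 10^3 PFU/mL) = 4.4944 × 10^5
x = 4.4944 × 10^5 / 1.5 × 10^5 = 3.00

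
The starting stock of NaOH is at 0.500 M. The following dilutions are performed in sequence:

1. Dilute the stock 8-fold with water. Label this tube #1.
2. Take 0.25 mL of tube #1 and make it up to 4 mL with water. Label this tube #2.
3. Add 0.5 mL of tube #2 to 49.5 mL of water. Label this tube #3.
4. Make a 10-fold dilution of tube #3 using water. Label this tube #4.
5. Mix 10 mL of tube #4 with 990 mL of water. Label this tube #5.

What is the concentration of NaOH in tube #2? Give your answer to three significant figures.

Step 1: 8-fold → factor 8
Step 2: 0.25 mL brought to 4 mL → factor 4/0.25 = 16
Dilution factor through tube #2 = 8 × 16 = 128
[tube #2] = 0.500 M / 128 = 0.00391 M

0.00391 M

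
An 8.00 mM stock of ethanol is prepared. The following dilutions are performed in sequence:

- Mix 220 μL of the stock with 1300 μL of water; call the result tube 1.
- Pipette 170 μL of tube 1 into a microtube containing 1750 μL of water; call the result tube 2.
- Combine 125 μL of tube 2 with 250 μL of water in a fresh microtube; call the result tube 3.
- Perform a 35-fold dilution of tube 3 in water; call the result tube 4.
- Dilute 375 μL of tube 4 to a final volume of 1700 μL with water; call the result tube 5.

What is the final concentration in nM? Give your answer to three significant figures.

Step 1: 220 μL + 1300 μL = 1520 μL total → factor 1520/220 = 6.9091
Step 2: 170 μL + 1750 μL = 1920 μL total → factor 1920/170 = 11.294
Step 3: 125 μL + 250 μL = 375 μL total → factor 375/125 = 3
Step 4: 35-fold → factor 35
Step 5: 375 μL brought to 1700 μL → factor 1700/375 = 4.5333
Overall dilution factor = 6.9091 × 11.294 × 3 × 35 × 4.5333 = 37143
Final = 8.00 mM / 37143 = 0.0002154 mM = 215 nM

215 nM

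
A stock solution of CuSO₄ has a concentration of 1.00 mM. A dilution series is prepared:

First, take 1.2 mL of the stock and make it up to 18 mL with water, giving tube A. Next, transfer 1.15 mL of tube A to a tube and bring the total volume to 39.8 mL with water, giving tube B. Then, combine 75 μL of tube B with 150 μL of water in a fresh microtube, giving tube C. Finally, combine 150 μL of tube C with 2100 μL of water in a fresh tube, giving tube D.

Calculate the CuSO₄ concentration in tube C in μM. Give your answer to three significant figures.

0.642 μM

Step 1: 1.2 mL brought to 18 mL → factor 18/1.2 = 15
Step 2: 1.15 mL brought to 39.8 mL → factor 39.8/1.15 = 34.609
Step 3: 75 μL + 150 μL = 225 μL total → factor 225/75 = 3
Dilution factor through tube C = 15 × 34.609 × 3 = 1557.4
[tube C] = 1.00 mM / 1557.4 = 0.0006421 mM = 0.642 μM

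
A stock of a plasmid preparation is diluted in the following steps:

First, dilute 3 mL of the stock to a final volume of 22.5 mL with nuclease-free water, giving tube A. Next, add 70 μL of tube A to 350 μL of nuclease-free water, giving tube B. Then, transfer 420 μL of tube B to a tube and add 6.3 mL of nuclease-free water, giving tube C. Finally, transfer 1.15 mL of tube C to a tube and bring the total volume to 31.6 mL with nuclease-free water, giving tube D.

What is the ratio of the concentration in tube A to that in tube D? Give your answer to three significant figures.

2.64 × 10^3

Step 1: 3 mL brought to 22.5 mL → factor 22.5/3 = 7.5
Step 2: 70 μL + 350 μL = 420 μL total → factor 420/70 = 6
Step 3: 420 μL + 6.3 mL = 6720 μL total → factor 6720/420 = 16
Step 4: 1.15 mL brought to 31.6 mL → factor 31.6/1.15 = 27.478
Dilution factor to tube A = 7.5; to tube D = 19784
[tube A]/[tube D] = (factor to tube D)/(factor to tube A) = 19784/7.5 = 2.64 × 10^3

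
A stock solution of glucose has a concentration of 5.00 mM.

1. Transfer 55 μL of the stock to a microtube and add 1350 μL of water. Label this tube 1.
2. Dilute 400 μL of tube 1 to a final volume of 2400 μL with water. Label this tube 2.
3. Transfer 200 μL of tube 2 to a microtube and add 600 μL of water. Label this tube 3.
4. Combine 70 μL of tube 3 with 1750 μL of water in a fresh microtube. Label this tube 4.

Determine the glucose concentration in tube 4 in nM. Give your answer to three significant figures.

Step 1: 55 μL + 1350 μL = 1405 μL total → factor 1405/55 = 25.545
Step 2: 400 μL brought to 2400 μL → factor 2400/400 = 6
Step 3: 200 μL + 600 μL = 800 μL total → factor 800/200 = 4
Step 4: 70 μL + 1750 μL = 1820 μL total → factor 1820/70 = 26
Overall dilution factor = 25.545 × 6 × 4 × 26 = 15940
Final = 5.00 mM / 15940 = 0.0003137 mM = 314 nM

314 nM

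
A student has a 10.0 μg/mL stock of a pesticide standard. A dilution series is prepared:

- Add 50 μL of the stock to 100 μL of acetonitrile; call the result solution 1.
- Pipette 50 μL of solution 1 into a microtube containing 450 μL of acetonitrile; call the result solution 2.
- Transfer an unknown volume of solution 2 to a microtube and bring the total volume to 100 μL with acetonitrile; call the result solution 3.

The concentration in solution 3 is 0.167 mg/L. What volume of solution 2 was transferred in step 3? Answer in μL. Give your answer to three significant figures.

Step 1: 50 μL + 100 μL = 150 μL total → factor 150/50 = 3
Step 2: 50 μL + 450 μL = 500 μL total → factor 500/50 = 10
Step 3: v brought to 100 μL → factor = 100 μL/v
Product of known-step factors = 30
Overall factor = 10.0 μg/mL / (0.167 mg/L) = 59.88
Step-3 factor = 59.88 / 30 = 1.996
v = 100 μL / 1.996 = 50.1 μL

50.1 μL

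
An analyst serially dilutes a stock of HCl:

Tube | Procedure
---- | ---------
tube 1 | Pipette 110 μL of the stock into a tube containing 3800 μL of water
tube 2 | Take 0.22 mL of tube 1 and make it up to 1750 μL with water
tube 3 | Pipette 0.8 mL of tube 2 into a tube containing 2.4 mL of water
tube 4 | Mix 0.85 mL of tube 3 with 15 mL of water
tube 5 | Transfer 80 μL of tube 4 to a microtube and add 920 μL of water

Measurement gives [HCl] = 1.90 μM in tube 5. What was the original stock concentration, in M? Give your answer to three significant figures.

0.501 M

Step 1: 110 μL + 3800 μL = 3910 μL total → factor 3910/110 = 35.545
Step 2: 0.22 mL brought to 1750 μL → factor 1.75/0.22 = 7.9545
Step 3: 0.8 mL + 2.4 mL = 3.2 mL total → factor 3.2/0.8 = 4
Step 4: 0.85 mL + 15 mL = 15.85 mL total → factor 15.85/0.85 = 18.647
Step 5: 80 μL + 920 μL = 1000 μL total → factor 1000/80 = 12.5
Overall dilution factor = 35.545 × 7.9545 × 4 × 18.647 × 12.5 = 2.6362 × 10^5
Stock = 1.90 μM × 2.6362 × 10^5 = 5.009 × 10^5 μM = 0.501 M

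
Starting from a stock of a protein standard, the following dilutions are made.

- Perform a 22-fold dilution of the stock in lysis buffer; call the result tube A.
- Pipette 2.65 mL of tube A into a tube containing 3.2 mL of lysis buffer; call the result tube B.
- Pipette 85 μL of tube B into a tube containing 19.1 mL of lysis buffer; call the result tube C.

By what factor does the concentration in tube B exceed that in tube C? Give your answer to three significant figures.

226

Step 1: 22-fold → factor 22
Step 2: 2.65 mL + 3.2 mL = 5.85 mL total → factor 5.85/2.65 = 2.2075
Step 3: 85 μL + 19.1 mL = 19185 μL total → factor 19185/85 = 225.71
Dilution factor to tube B = 48.566; to tube C = 10962
[tube B]/[tube C] = (factor to tube C)/(factor to tube B) = 10962/48.566 = 226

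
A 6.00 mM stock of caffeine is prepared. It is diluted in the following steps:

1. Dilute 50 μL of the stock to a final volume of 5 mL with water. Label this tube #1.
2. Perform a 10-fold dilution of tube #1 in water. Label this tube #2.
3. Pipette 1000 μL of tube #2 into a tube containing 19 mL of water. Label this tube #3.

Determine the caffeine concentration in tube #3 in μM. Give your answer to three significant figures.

0.300 μM

Step 1: 50 μL brought to 5 mL → factor 5000/50 = 100
Step 2: 10-fold → factor 10
Step 3: 1000 μL + 19 mL = 20000 μL total → factor 20000/1000 = 20
Overall dilution factor = 100 × 10 × 20 = 20000
Final = 6.00 mM / 20000 = 0.0003000 mM = 0.300 μM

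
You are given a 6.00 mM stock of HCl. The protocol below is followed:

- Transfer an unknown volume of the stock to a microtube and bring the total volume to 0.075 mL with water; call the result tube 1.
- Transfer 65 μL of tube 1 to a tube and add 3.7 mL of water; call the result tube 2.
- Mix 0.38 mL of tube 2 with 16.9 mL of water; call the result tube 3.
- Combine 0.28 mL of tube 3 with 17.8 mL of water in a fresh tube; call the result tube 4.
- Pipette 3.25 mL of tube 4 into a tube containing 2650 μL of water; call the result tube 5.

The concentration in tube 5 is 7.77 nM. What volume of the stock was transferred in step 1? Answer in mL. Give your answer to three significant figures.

0.0300 mL

Step 1: v brought to 0.075 mL → factor = 0.075 mL/v
Step 2: 65 μL + 3.7 mL = 3765 μL total → factor 3765/65 = 57.923
Step 3: 0.38 mL + 16.9 mL = 17.28 mL total → factor 17.28/0.38 = 45.474
Step 4: 0.28 mL + 17.8 mL = 18.08 mL total → factor 18.08/0.28 = 64.571
Step 5: 3.25 mL + 2650 μL = 5.9 mL total → factor 5.9/3.25 = 1.8154
Product of known-step factors = 3.0876 × 10^5
Overall factor = 6.00 mM / (7.77 nM) = 7.722 × 10^5
Step-1 factor = 7.722 × 10^5 / 3.0876 × 10^5 = 2.501
v = 0.075 mL / 2.501 = 0.0300 mL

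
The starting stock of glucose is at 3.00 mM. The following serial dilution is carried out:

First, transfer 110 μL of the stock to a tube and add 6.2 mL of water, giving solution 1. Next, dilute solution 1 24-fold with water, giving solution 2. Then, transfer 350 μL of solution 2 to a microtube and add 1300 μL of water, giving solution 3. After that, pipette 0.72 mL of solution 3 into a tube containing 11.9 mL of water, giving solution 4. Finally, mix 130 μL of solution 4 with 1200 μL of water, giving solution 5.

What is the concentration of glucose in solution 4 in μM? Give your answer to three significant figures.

Step 1: 110 μL + 6.2 mL = 6310 μL total → factor 6310/110 = 57.364
Step 2: 24-fold → factor 24
Step 3: 350 μL + 1300 μL = 1650 μL total → factor 1650/350 = 4.7143
Step 4: 0.72 mL + 11.9 mL = 12.62 mL total → factor 12.62/0.72 = 17.528
Dilution factor through solution 4 = 57.364 × 24 × 4.7143 × 17.528 = 1.1376 × 10^5
[solution 4] = 3.00 mM / 1.1376 × 10^5 = 2.637 × 10^-5 mM = 0.0264 μM

0.0264 μM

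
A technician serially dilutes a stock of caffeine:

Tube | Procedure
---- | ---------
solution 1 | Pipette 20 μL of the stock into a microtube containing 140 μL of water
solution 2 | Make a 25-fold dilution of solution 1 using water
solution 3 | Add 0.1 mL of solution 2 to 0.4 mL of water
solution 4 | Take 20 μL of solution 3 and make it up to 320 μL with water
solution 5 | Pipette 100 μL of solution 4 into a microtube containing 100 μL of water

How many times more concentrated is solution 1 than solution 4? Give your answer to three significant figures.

Step 1: 20 μL + 140 μL = 160 μL total → factor 160/20 = 8
Step 2: 25-fold → factor 25
Step 3: 0.1 mL + 0.4 mL = 0.5 mL total → factor 0.5/0.1 = 5
Step 4: 20 μL brought to 320 μL → factor 320/20 = 16
Dilution factor to solution 1 = 8; to solution 4 = 16000
[solution 1]/[solution 4] = (factor to solution 4)/(factor to solution 1) = 16000/8 = 2.00 × 10^3

2.00 × 10^3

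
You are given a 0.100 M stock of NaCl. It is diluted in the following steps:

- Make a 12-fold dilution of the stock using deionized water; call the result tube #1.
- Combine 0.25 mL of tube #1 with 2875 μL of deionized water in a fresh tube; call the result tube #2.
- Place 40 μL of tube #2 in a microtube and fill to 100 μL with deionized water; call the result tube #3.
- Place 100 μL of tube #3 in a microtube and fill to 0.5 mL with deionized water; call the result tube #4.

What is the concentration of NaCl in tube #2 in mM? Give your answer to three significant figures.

0.667 mM

Step 1: 12-fold → factor 12
Step 2: 0.25 mL + 2875 μL = 3.125 mL total → factor 3.125/0.25 = 12.5
Dilution factor through tube #2 = 12 × 12.5 = 150
[tube #2] = 0.100 M / 150 = 0.0006667 M = 0.667 mM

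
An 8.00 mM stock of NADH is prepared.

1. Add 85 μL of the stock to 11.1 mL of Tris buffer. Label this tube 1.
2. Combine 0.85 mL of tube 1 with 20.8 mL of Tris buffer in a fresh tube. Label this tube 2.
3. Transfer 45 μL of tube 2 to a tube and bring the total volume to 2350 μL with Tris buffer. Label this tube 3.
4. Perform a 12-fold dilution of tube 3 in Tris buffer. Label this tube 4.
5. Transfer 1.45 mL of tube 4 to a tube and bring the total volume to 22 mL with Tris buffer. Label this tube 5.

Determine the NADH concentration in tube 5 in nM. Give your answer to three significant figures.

0.251 nM

Step 1: 85 μL + 11.1 mL = 11185 μL total → factor 11185/85 = 131.59
Step 2: 0.85 mL + 20.8 mL = 21.65 mL total → factor 21.65/0.85 = 25.471
Step 3: 45 μL brought to 2350 μL → factor 2350/45 = 52.222
Step 4: 12-fold → factor 12
Step 5: 1.45 mL brought to 22 mL → factor 22/1.45 = 15.172
Overall dilution factor = 131.59 × 25.471 × 52.222 × 12 × 15.172 = 3.1867 × 10^7
Final = 8.00 mM / 3.1867 × 10^7 = 2.510 × 10^-7 mM = 0.251 nM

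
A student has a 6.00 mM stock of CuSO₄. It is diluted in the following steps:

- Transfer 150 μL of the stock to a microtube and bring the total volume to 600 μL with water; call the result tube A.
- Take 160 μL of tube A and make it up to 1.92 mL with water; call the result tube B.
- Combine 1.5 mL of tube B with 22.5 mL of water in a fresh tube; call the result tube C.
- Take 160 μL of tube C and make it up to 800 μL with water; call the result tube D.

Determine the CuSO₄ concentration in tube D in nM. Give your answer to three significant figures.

Step 1: 150 μL brought to 600 μL → factor 600/150 = 4
Step 2: 160 μL brought to 1.92 mL → factor 1920/160 = 12
Step 3: 1.5 mL + 22.5 mL = 24 mL total → factor 24/1.5 = 16
Step 4: 160 μL brought to 800 μL → factor 800/160 = 5
Overall dilution factor = 4 × 12 × 16 × 5 = 3840
Final = 6.00 mM / 3840 = 0.001563 mM = 1.56 × 10^3 nM

1.56 × 10^3 nM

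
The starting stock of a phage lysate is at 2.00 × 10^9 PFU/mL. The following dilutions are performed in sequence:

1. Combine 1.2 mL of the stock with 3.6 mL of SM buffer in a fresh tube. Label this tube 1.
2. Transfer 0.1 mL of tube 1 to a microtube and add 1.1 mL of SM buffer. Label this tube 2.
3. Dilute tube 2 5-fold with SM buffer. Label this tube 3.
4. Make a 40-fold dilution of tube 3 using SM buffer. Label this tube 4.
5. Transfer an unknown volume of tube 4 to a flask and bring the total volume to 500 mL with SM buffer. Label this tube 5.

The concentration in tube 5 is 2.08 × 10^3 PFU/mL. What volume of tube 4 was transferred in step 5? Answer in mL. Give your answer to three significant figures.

Step 1: 1.2 mL + 3.6 mL = 4.8 mL total → factor 4.8/1.2 = 4
Step 2: 0.1 mL + 1.1 mL = 1.2 mL total → factor 1.2/0.1 = 12
Step 3: 5-fold → factor 5
Step 4: 40-fold → factor 40
Step 5: v brought to 500 mL → factor = 500 mL/v
Product of known-step factors = 9600
Overall factor = 2.00 × 10^9 PFU/mL / (2.08 × 10^3 PFU/mL) = 9.6154 × 10^5
Step-5 factor = 9.6154 × 10^5 / 9600 = 100.16
v = 500 mL / 100.16 = 4.99 mL

4.99 mL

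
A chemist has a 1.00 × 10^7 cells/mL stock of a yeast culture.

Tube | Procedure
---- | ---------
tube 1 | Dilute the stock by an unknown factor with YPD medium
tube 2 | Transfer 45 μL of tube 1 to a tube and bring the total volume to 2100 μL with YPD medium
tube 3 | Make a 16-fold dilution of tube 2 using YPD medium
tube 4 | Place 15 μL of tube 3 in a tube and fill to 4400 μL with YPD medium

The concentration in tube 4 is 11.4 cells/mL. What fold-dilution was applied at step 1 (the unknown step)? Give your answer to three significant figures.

Step 1: unknown factor x
Step 2: 45 μL brought to 2100 μL → factor 2100/45 = 46.667
Step 3: 16-fold → factor 16
Step 4: 15 μL brought to 4400 μL → factor 4400/15 = 293.33
Product of known-step factors = 2.1902 × 10^5
Overall factor = 1.00 × 10^7 cells/mL / (11.4 cells/mL) = 8.7719 × 10^5
x = 8.7719 × 10^5 / 2.1902 × 10^5 = 4.01

4.01-fold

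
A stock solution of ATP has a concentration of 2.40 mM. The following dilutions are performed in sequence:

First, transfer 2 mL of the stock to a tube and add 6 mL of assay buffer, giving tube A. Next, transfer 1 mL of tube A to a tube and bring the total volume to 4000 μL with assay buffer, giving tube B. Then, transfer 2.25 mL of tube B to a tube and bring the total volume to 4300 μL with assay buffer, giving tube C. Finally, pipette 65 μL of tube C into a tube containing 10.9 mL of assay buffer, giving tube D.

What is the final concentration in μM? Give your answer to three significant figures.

Step 1: 2 mL + 6 mL = 8 mL total → factor 8/2 = 4
Step 2: 1 mL brought to 4000 μL → factor 4/1 = 4
Step 3: 2.25 mL brought to 4300 μL → factor 4.3/2.25 = 1.9111
Step 4: 65 μL + 10.9 mL = 10965 μL total → factor 10965/65 = 168.69
Overall dilution factor = 4 × 4 × 1.9111 × 168.69 = 5158.2
Final = 2.40 mM / 5158.2 = 0.0004653 mM = 0.465 μM

0.465 μM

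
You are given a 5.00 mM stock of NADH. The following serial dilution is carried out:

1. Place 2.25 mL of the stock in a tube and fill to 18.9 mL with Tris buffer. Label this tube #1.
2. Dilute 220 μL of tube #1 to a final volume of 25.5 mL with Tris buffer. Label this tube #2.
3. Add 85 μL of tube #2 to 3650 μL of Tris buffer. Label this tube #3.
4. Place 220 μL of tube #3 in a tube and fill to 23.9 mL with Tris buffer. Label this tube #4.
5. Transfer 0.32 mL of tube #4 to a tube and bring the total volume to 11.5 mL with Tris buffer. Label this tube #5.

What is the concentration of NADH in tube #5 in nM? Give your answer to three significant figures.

Step 1: 2.25 mL brought to 18.9 mL → factor 18.9/2.25 = 8.4
Step 2: 220 μL brought to 25.5 mL → factor 25500/220 = 115.91
Step 3: 85 μL + 3650 μL = 3735 μL total → factor 3735/85 = 43.941
Step 4: 220 μL brought to 23.9 mL → factor 23900/220 = 108.64
Step 5: 0.32 mL brought to 11.5 mL → factor 11.5/0.32 = 35.938
Overall dilution factor = 8.4 × 115.91 × 43.941 × 108.64 × 35.938 = 1.6703 × 10^8
Final = 5.00 mM / 1.6703 × 10^8 = 2.993 × 10^-8 mM = 0.0299 nM

0.0299 nM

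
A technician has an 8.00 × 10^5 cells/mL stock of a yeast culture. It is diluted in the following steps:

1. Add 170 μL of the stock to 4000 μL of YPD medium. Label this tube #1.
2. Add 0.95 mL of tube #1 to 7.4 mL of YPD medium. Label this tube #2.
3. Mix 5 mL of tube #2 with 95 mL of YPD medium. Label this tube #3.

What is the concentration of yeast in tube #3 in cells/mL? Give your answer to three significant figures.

186 cells/mL

Step 1: 170 μL + 4000 μL = 4170 μL total → factor 4170/170 = 24.529
Step 2: 0.95 mL + 7.4 mL = 8.35 mL total → factor 8.35/0.95 = 8.7895
Step 3: 5 mL + 95 mL = 100 mL total → factor 100/5 = 20
Overall dilution factor = 24.529 × 8.7895 × 20 = 4312
Final = 8.00 × 10^5 cells/mL / 4312 = 186 cells/mL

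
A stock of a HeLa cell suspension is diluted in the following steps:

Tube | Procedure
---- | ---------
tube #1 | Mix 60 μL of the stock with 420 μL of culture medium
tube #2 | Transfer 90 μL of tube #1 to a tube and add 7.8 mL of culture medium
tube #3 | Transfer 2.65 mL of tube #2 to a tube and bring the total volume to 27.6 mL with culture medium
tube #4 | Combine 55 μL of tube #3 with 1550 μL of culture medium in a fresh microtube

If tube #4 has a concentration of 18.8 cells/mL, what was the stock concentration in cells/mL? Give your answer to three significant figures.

4.01 × 10^6 cells/mL

Step 1: 60 μL + 420 μL = 480 μL total → factor 480/60 = 8
Step 2: 90 μL + 7.8 mL = 7890 μL total → factor 7890/90 = 87.667
Step 3: 2.65 mL brought to 27.6 mL → factor 27.6/2.65 = 10.415
Step 4: 55 μL + 1550 μL = 1605 μL total → factor 1605/55 = 29.182
Overall dilution factor = 8 × 87.667 × 10.415 × 29.182 = 2.1316 × 10^5
Stock = 18.8 cells/mL × 2.1316 × 10^5 = 4.01 × 10^6 cells/mL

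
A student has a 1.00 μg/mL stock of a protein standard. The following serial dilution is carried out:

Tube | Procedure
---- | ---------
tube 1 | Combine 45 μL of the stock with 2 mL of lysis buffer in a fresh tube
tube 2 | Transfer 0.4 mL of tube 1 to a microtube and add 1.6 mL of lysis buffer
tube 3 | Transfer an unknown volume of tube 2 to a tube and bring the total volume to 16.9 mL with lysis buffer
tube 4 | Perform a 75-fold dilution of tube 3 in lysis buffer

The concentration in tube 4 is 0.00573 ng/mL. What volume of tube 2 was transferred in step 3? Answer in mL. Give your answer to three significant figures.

1.65 mL

Step 1: 45 μL + 2 mL = 2045 μL total → factor 2045/45 = 45.444
Step 2: 0.4 mL + 1.6 mL = 2 mL total → factor 2/0.4 = 5
Step 3: v brought to 16.9 mL → factor = 16.9 mL/v
Step 4: 75-fold → factor 75
Product of known-step factors = 17042
Overall factor = 1.00 μg/mL / (0.00573 ng/mL) = 1.7452 × 10^5
Step-3 factor = 1.7452 × 10^5 / 17042 = 10.241
v = 16.9 mL / 10.241 = 1.65 mL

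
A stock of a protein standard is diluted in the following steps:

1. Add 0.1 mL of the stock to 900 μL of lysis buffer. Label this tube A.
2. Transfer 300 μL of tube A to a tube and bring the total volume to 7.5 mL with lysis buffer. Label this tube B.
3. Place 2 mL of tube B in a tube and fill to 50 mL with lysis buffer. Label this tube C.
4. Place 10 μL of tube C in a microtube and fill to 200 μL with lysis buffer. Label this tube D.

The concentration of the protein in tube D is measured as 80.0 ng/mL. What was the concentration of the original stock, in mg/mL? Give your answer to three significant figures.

Step 1: 0.1 mL + 900 μL = 1 mL total → factor 1/0.1 = 10
Step 2: 300 μL brought to 7.5 mL → factor 7500/300 = 25
Step 3: 2 mL brought to 50 mL → factor 50/2 = 25
Step 4: 10 μL brought to 200 μL → factor 200/10 = 20
Overall dilution factor = 10 × 25 × 25 × 20 = 1.25 × 10^5
Stock = 80.0 ng/mL × 1.25 × 10^5 = 1.000 × 10^7 ng/mL = 10.0 mg/mL

10.0 mg/mL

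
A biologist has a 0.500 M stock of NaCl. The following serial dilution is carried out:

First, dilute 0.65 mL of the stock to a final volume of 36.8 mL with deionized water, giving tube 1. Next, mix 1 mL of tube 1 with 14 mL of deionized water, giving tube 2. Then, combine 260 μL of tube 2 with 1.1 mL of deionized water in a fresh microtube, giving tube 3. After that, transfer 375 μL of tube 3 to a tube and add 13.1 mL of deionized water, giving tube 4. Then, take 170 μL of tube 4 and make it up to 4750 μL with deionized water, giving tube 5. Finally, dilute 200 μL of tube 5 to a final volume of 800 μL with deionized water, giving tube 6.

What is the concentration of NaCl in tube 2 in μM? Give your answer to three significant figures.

589 μM

Step 1: 0.65 mL brought to 36.8 mL → factor 36.8/0.65 = 56.615
Step 2: 1 mL + 14 mL = 15 mL total → factor 15/1 = 15
Dilution factor through tube 2 = 56.615 × 15 = 849.23
[tube 2] = 0.500 M / 849.23 = 0.0005888 M = 589 μM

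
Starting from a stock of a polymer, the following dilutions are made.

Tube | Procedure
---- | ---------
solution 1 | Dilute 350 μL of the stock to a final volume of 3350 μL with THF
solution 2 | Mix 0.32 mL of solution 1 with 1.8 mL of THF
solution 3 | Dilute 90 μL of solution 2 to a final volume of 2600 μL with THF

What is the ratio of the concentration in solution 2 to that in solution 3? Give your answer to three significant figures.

Step 1: 350 μL brought to 3350 μL → factor 3350/350 = 9.5714
Step 2: 0.32 mL + 1.8 mL = 2.12 mL total → factor 2.12/0.32 = 6.625
Step 3: 90 μL brought to 2600 μL → factor 2600/90 = 28.889
Dilution factor to solution 2 = 63.411; to solution 3 = 1831.9
[solution 2]/[solution 3] = (factor to solution 3)/(factor to solution 2) = 1831.9/63.411 = 28.9

28.9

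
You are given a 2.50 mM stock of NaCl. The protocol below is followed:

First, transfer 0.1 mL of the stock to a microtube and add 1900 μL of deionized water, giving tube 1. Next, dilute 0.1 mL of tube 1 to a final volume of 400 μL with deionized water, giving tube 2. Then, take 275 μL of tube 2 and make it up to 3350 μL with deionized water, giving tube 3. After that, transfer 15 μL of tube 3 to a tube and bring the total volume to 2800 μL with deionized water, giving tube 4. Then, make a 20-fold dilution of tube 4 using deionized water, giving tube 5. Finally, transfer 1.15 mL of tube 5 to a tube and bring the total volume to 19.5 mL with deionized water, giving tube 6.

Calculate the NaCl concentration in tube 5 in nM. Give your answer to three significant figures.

0.687 nM

Step 1: 0.1 mL + 1900 μL = 2 mL total → factor 2/0.1 = 20
Step 2: 0.1 mL brought to 400 μL → factor 0.4/0.1 = 4
Step 3: 275 μL brought to 3350 μL → factor 3350/275 = 12.182
Step 4: 15 μL brought to 2800 μL → factor 2800/15 = 186.67
Step 5: 20-fold → factor 20
Dilution factor through tube 5 = 20 × 4 × 12.182 × 186.67 × 20 = 3.6383 × 10^6
[tube 5] = 2.50 mM / 3.6383 × 10^6 = 6.871 × 10^-7 mM = 0.687 nM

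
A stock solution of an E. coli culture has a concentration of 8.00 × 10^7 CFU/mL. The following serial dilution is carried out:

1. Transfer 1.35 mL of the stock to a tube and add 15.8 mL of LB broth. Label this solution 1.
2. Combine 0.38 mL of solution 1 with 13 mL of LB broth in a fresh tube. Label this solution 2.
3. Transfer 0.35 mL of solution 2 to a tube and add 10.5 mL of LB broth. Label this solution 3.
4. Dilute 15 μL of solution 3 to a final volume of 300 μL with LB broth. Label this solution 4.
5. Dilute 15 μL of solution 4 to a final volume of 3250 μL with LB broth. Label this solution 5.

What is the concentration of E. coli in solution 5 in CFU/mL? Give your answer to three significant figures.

1.33 CFU/mL

Step 1: 1.35 mL + 15.8 mL = 17.15 mL total → factor 17.15/1.35 = 12.704
Step 2: 0.38 mL + 13 mL = 13.38 mL total → factor 13.38/0.38 = 35.211
Step 3: 0.35 mL + 10.5 mL = 10.85 mL total → factor 10.85/0.35 = 31
Step 4: 15 μL brought to 300 μL → factor 300/15 = 20
Step 5: 15 μL brought to 3250 μL → factor 3250/15 = 216.67
Overall dilution factor = 12.704 × 35.211 × 31 × 20 × 216.67 = 6.0088 × 10^7
Final = 8.00 × 10^7 CFU/mL / 6.0088 × 10^7 = 1.33 CFU/mL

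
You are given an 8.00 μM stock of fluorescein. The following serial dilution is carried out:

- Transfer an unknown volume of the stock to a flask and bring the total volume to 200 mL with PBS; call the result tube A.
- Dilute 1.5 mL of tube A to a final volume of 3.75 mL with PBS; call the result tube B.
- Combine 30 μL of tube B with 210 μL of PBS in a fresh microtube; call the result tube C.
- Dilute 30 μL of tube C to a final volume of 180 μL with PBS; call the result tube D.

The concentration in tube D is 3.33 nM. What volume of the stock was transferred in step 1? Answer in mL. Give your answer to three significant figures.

9.99 mL

Step 1: v brought to 200 mL → factor = 200 mL/v
Step 2: 1.5 mL brought to 3.75 mL → factor 3.75/1.5 = 2.5
Step 3: 30 μL + 210 μL = 240 μL total → factor 240/30 = 8
Step 4: 30 μL brought to 180 μL → factor 180/30 = 6
Product of known-step factors = 120
Overall factor = 8.00 μM / (3.33 nM) = 2402.4
Step-1 factor = 2402.4 / 120 = 20.02
v = 200 mL / 20.02 = 9.99 mL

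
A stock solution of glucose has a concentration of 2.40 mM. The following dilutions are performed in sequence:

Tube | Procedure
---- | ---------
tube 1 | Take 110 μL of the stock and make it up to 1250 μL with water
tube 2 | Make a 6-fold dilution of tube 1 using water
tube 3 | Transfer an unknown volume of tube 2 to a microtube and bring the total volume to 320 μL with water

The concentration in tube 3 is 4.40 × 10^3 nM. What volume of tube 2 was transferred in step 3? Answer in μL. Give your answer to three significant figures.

40.0 μL

Step 1: 110 μL brought to 1250 μL → factor 1250/110 = 11.364
Step 2: 6-fold → factor 6
Step 3: v brought to 320 μL → factor = 320 μL/v
Product of known-step factors = 68.182
Overall factor = 2.40 mM / (4.40 × 10^3 nM) = 545.45
Step-3 factor = 545.45 / 68.182 = 8
v = 320 μL / 8 = 40.0 μL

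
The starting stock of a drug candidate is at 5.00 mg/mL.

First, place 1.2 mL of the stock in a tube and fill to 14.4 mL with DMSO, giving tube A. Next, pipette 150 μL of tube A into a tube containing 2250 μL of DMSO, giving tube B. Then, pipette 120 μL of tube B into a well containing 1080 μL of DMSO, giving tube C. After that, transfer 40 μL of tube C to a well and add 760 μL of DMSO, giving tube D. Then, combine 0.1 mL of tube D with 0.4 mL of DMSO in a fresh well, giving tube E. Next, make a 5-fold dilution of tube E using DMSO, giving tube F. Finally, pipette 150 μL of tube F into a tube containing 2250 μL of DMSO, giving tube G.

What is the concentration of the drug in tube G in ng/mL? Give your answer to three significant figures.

0.326 ng/mL

Step 1: 1.2 mL brought to 14.4 mL → factor 14.4/1.2 = 12
Step 2: 150 μL + 2250 μL = 2400 μL total → factor 2400/150 = 16
Step 3: 120 μL + 1080 μL = 1200 μL total → factor 1200/120 = 10
Step 4: 40 μL + 760 μL = 800 μL total → factor 800/40 = 20
Step 5: 0.1 mL + 0.4 mL = 0.5 mL total → factor 0.5/0.1 = 5
Step 6: 5-fold → factor 5
Step 7: 150 μL + 2250 μL = 2400 μL total → factor 2400/150 = 16
Overall dilution factor = 12 × 16 × 10 × 20 × 5 × 5 × 16 = 1.536 × 10^7
Final = 5.00 mg/mL / 1.536 × 10^7 = 3.255 × 10^-7 mg/mL = 0.326 ng/mL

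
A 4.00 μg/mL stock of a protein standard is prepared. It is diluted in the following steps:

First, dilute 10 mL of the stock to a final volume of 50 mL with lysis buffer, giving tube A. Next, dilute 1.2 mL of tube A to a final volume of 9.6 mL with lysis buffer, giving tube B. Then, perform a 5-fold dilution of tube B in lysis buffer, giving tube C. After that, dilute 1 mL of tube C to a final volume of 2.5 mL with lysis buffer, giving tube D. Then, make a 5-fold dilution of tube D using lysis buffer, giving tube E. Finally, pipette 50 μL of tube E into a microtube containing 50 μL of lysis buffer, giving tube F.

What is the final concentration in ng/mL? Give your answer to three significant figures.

0.800 ng/mL

Step 1: 10 mL brought to 50 mL → factor 50/10 = 5
Step 2: 1.2 mL brought to 9.6 mL → factor 9.6/1.2 = 8
Step 3: 5-fold → factor 5
Step 4: 1 mL brought to 2.5 mL → factor 2.5/1 = 2.5
Step 5: 5-fold → factor 5
Step 6: 50 μL + 50 μL = 100 μL total → factor 100/50 = 2
Overall dilution factor = 5 × 8 × 5 × 2.5 × 5 × 2 = 5000
Final = 4.00 μg/mL / 5000 = 0.0008000 μg/mL = 0.800 ng/mL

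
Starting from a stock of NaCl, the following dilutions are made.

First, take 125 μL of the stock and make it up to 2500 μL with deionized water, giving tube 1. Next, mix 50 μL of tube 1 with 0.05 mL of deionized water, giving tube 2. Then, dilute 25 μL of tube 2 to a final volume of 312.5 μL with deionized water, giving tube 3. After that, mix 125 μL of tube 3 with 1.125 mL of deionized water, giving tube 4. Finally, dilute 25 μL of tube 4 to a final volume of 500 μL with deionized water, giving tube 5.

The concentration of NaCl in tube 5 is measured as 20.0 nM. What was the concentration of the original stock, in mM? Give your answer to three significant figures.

2.00 mM

Step 1: 125 μL brought to 2500 μL → factor 2500/125 = 20
Step 2: 50 μL + 0.05 mL = 100 μL total → factor 100/50 = 2
Step 3: 25 μL brought to 312.5 μL → factor 312.5/25 = 12.5
Step 4: 125 μL + 1.125 mL = 1250 μL total → factor 1250/125 = 10
Step 5: 25 μL brought to 500 μL → factor 500/25 = 20
Overall dilution factor = 20 × 2 × 12.5 × 10 × 20 = 1 × 10^5
Stock = 20.0 nM × 1 × 10^5 = 2.000 × 10^6 nM = 2.00 mM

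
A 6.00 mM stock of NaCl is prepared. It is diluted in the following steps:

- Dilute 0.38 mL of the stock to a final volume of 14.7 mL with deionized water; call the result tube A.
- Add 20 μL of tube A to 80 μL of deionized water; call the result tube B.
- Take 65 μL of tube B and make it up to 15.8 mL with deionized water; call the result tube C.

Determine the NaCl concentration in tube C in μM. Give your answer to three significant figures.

0.128 μM

Step 1: 0.38 mL brought to 14.7 mL → factor 14.7/0.38 = 38.684
Step 2: 20 μL + 80 μL = 100 μL total → factor 100/20 = 5
Step 3: 65 μL brought to 15.8 mL → factor 15800/65 = 243.08
Overall dilution factor = 38.684 × 5 × 243.08 = 47016
Final = 6.00 mM / 47016 = 0.0001276 mM = 0.128 μM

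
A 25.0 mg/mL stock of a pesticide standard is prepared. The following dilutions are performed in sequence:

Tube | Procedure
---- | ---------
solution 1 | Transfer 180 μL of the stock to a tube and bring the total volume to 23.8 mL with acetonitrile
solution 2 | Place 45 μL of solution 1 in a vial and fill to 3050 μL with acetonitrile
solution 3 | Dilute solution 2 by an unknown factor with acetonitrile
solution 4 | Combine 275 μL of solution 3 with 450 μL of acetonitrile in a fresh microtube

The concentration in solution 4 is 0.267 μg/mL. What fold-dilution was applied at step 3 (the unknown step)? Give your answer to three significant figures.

Step 1: 180 μL brought to 23.8 mL → factor 23800/180 = 132.22
Step 2: 45 μL brought to 3050 μL → factor 3050/45 = 67.778
Step 3: unknown factor x
Step 4: 275 μL + 450 μL = 725 μL total → factor 725/275 = 2.6364
Product of known-step factors = 23626
Overall factor = 25.0 mg/mL / (0.267 μg/mL) = 93633
x = 93633 / 23626 = 3.96

3.96-fold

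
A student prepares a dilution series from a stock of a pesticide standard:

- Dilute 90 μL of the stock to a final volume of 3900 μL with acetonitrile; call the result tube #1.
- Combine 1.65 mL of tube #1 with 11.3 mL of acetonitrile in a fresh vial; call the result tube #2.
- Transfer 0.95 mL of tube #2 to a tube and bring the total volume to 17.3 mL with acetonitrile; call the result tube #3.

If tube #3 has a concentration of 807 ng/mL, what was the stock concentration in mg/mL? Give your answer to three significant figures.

Step 1: 90 μL brought to 3900 μL → factor 3900/90 = 43.333
Step 2: 1.65 mL + 11.3 mL = 12.95 mL total → factor 12.95/1.65 = 7.8485
Step 3: 0.95 mL brought to 17.3 mL → factor 17.3/0.95 = 18.211
Overall dilution factor = 43.333 × 7.8485 × 18.211 = 6193.4
Stock = 807 ng/mL × 6193.4 = 4.998 × 10^6 ng/mL = 5.00 mg/mL

5.00 mg/mL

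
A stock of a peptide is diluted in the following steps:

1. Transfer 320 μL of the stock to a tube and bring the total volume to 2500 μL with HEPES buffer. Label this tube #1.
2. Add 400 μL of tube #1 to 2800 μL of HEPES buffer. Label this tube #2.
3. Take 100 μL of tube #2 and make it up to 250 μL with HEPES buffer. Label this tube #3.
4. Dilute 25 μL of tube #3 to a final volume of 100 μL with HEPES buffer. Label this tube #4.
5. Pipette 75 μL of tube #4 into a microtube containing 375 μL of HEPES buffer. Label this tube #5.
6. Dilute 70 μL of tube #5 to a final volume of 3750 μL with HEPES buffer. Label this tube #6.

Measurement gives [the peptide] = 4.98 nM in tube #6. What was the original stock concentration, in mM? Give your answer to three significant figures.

1.00 mM

Step 1: 320 μL brought to 2500 μL → factor 2500/320 = 7.8125
Step 2: 400 μL + 2800 μL = 3200 μL total → factor 3200/400 = 8
Step 3: 100 μL brought to 250 μL → factor 250/100 = 2.5
Step 4: 25 μL brought to 100 μL → factor 100/25 = 4
Step 5: 75 μL + 375 μL = 450 μL total → factor 450/75 = 6
Step 6: 70 μL brought to 3750 μL → factor 3750/70 = 53.571
Overall dilution factor = 7.8125 × 8 × 2.5 × 4 × 6 × 53.571 = 2.0089 × 10^5
Stock = 4.98 nM × 2.0089 × 10^5 = 1.000 × 10^6 nM = 1.00 mM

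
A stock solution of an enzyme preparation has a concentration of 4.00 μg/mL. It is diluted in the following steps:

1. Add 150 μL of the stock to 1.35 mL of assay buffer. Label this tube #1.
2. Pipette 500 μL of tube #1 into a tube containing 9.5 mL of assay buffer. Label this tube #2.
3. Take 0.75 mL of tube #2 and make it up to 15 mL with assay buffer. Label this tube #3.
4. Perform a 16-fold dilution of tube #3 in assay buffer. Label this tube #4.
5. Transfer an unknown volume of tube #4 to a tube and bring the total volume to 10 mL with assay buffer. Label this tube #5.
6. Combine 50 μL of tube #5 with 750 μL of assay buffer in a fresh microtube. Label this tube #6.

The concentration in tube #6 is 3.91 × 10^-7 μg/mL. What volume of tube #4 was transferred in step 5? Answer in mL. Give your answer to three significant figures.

Step 1: 150 μL + 1.35 mL = 1500 μL total → factor 1500/150 = 10
Step 2: 500 μL + 9.5 mL = 10000 μL total → factor 10000/500 = 20
Step 3: 0.75 mL brought to 15 mL → factor 15/0.75 = 20
Step 4: 16-fold → factor 16
Step 5: v brought to 10 mL → factor = 10 mL/v
Step 6: 50 μL + 750 μL = 800 μL total → factor 800/50 = 16
Product of known-step factors = 1.024 × 10^6
Overall factor = 4.00 μg/mL / (3.91 × 10^-7 μg/mL) = 1.023 × 10^7
Step-5 factor = 1.023 × 10^7 / 1.024 × 10^6 = 9.9904
v = 10 mL / 9.9904 = 1.00 mL

1.00 mL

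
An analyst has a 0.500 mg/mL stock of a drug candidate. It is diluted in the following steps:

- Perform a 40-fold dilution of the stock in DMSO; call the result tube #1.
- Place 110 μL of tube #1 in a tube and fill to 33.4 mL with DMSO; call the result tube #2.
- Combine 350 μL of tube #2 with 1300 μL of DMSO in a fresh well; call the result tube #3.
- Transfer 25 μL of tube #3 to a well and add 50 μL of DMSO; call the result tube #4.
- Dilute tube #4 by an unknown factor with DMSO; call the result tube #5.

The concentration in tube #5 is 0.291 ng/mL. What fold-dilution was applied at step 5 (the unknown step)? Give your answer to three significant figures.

Step 1: 40-fold → factor 40
Step 2: 110 μL brought to 33.4 mL → factor 33400/110 = 303.64
Step 3: 350 μL + 1300 μL = 1650 μL total → factor 1650/350 = 4.7143
Step 4: 25 μL + 50 μL = 75 μL total → factor 75/25 = 3
Step 5: unknown factor x
Product of known-step factors = 1.7177 × 10^5
Overall factor = 0.500 mg/mL / (0.291 ng/mL) = 1.7182 × 10^6
x = 1.7182 × 10^6 / 1.7177 × 10^5 = 10.0

10.0-fold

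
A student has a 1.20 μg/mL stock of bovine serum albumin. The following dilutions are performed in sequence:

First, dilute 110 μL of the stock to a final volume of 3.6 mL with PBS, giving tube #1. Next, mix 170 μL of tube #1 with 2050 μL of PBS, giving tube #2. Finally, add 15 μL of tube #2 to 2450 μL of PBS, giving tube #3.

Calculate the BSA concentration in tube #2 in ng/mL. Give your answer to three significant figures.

Step 1: 110 μL brought to 3.6 mL → factor 3600/110 = 32.727
Step 2: 170 μL + 2050 μL = 2220 μL total → factor 2220/170 = 13.059
Dilution factor through tube #2 = 32.727 × 13.059 = 427.38
[tube #2] = 1.20 μg/mL / 427.38 = 0.002808 μg/mL = 2.81 ng/mL

2.81 ng/mL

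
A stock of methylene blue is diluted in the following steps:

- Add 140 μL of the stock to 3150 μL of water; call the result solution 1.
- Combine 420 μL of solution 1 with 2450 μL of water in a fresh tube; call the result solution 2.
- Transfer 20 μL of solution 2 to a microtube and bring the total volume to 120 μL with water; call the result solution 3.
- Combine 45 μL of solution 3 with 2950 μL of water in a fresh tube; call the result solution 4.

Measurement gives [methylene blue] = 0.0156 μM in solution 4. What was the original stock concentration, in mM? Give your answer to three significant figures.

1.00 mM

Step 1: 140 μL + 3150 μL = 3290 μL total → factor 3290/140 = 23.5
Step 2: 420 μL + 2450 μL = 2870 μL total → factor 2870/420 = 6.8333
Step 3: 20 μL brought to 120 μL → factor 120/20 = 6
Step 4: 45 μL + 2950 μL = 2995 μL total → factor 2995/45 = 66.556
Overall dilution factor = 23.5 × 6.8333 × 6 × 66.556 = 64126
Stock = 0.0156 μM × 64126 = 1000 μM = 1.00 mM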